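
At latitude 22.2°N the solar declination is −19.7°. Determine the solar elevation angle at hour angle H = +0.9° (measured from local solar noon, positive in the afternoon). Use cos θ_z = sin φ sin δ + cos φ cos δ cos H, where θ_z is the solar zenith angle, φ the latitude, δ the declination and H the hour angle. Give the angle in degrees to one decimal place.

With φ = 22.2°, δ = -19.7°, H = 0.90°: sin φ sin δ = -0.1274, cos φ cos δ cos H = 0.8716, so cos θ_z = 0.7442.
θ_z = arccos(0.7442) = 41.91°, so the elevation is 90° − 41.91° = 48.09°.

48.1°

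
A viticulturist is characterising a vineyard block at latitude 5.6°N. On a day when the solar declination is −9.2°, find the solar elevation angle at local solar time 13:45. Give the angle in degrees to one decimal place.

Hour angle H = 15° × (13.75 − 12) = 26.25°.
With φ = 5.6°, δ = -9.2°, H = 26.25°: sin φ sin δ = -0.0156, cos φ cos δ cos H = 0.8811, so cos θ_z = 0.8655.
θ_z = arccos(0.8655) = 30.06°, so the elevation is 90° − 30.06° = 59.94°.

59.9°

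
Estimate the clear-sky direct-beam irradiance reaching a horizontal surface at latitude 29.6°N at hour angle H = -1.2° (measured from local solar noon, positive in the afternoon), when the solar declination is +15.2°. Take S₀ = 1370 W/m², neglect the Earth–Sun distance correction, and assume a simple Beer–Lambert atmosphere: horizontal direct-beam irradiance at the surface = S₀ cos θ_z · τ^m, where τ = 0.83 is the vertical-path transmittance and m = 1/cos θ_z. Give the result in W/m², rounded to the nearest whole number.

1094 W/m²

With φ = 29.6°, δ = 15.2°, H = -1.20°: sin φ sin δ = 0.1295, cos φ cos δ cos H = 0.8389, so cos θ_z = 0.9684.
Air mass m = 1/cos θ_z = 1/0.9684 = 1.033; τ^m = 0.83^1.033 = 0.8249.
Surface direct beam = 1370 × 0.9684 × 0.8249 = 1094.40 W/m².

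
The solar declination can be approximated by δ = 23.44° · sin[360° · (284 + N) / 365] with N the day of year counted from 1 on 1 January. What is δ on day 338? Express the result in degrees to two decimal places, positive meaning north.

-22.47°

360 × (284 + 338) / 365 = 613.479°; sin(613.479°) = -0.9587.
δ = 23.44 × -0.9587 = -22.472° ≈ -22.47°.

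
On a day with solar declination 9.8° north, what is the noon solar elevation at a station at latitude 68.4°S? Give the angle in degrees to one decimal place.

11.8°

At local solar noon the hour angle is zero, so the elevation is 90° − |φ − δ| = 90° − |-68.4° − (9.8°)| = 90° − 78.2° = 11.8°.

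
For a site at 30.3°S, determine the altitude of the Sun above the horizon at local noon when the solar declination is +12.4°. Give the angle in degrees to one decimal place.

At local solar noon the hour angle is zero, so the elevation is 90° − |φ − δ| = 90° − |-30.3° − (12.4°)| = 90° − 42.7° = 47.3°.

47.3°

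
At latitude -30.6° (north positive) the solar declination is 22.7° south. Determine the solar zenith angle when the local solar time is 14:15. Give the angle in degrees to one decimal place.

31.1°

Hour angle H = 15° × (14.25 − 12) = 33.75°.
cos θ_z = sin φ sin δ + cos φ cos δ cos H = (-0.5090)(-0.3859) + (0.8607)(0.9225)(0.8315) = 0.8566.
θ_z = arccos(0.8566) = 31.06°.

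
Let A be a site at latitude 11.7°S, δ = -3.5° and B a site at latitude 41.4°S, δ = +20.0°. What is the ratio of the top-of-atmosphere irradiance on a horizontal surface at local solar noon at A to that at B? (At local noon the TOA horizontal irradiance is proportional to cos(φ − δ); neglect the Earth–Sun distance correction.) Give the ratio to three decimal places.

A: cos θ_z = cos(-11.7° − (-3.5°)) = 0.9898.
B: cos θ_z = cos(-41.4° − (20.0°)) = 0.4787.
Ratio A/B = 0.9898 / 0.4787 = 2.0677.

2.068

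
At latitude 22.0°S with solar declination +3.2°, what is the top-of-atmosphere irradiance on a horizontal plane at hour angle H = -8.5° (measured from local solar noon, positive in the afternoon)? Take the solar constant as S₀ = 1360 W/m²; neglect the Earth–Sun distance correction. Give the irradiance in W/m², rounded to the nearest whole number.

1217 W/m²

cos θ_z = sin φ sin δ + cos φ cos δ cos H = (-0.3746)(0.0558) + (0.9272)(0.9984)(0.9890) = 0.8946.
Top-of-atmosphere irradiance = S₀ cos θ_z = 1360 × 0.8946 = 1216.66 W/m².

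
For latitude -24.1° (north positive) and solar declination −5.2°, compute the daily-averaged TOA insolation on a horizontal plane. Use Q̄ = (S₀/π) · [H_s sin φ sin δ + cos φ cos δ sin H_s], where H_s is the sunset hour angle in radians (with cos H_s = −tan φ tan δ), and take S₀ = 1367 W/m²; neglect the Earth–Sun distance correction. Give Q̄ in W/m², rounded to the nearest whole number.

cos H_s = −tan(-24.1°) · tan(-5.2°) = -0.0407, so H_s = arccos(-0.0407) = 92.33°. In radians, H_s = 1.6115.
H_s sin φ sin δ = 1.6115 × -0.4083 × -0.0906 = 0.0596.
cos φ cos δ sin H_s = 0.9128 × 0.9959 × 0.9992 = 0.9083.
Q̄ = (1367/π) × (0.0596 + 0.9083) = 435.13 × 0.9679 = 421.16 W/m².

421 W/m²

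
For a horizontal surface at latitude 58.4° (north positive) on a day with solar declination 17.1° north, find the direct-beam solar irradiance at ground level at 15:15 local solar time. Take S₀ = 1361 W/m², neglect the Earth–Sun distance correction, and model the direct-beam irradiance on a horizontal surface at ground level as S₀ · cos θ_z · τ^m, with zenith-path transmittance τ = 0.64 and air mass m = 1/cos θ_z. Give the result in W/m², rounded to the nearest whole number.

Hour angle H = 15° × (15.25 − 12) = 48.75°.
With φ = 58.4°, δ = 17.1°, H = 48.75°: sin φ sin δ = 0.2504, cos φ cos δ cos H = 0.3302, so cos θ_z = 0.5806.
Air mass m = 1/cos θ_z = 1/0.5806 = 1.722; τ^m = 0.64^1.722 = 0.4637.
Surface direct beam = 1361 × 0.5806 × 0.4637 = 366.41 W/m².

366 W/m²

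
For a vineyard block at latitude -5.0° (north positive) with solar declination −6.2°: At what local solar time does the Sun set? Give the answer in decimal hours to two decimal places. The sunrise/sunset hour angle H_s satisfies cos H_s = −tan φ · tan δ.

The sunset hour angle satisfies cos H_s = −tan φ tan δ = -0.0095, giving H_s = 90.54°.
Sunset is at 12 + H_s/15 = 12 + 6.036 = 18.036 h local solar time.

18.04 h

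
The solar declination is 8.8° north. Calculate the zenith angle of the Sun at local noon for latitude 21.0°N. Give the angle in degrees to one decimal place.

12.2°

At local solar noon the hour angle is zero, so the zenith angle is |φ − δ| = |21.0° − (8.8°)| = 12.2°.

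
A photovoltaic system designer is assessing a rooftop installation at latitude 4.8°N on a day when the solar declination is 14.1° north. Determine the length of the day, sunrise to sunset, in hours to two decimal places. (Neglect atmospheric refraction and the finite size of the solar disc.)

The sunset hour angle satisfies cos H_s = −tan φ tan δ = -0.0211, giving H_s = 91.21°.
Day length = 2 H_s / 15° h⁻¹ = 182.42° / 15 = 12.161 h.

12.16 hours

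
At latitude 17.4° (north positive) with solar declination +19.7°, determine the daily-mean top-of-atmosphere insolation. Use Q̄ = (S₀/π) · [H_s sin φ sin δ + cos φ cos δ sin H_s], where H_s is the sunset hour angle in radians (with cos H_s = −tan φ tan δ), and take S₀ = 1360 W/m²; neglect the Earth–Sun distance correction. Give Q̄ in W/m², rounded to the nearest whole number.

460 W/m²

The sunset hour angle satisfies cos H_s = −tan φ tan δ = -0.1122, giving H_s = 96.44°. In radians, H_s = 1.6832.
H_s sin φ sin δ = 1.6832 × 0.2990 × 0.3371 = 0.1697.
cos φ cos δ sin H_s = 0.9542 × 0.9415 × 0.9937 = 0.8927.
Q̄ = (1360/π) × (0.1697 + 0.8927) = 432.90 × 1.0624 = 459.91 W/m².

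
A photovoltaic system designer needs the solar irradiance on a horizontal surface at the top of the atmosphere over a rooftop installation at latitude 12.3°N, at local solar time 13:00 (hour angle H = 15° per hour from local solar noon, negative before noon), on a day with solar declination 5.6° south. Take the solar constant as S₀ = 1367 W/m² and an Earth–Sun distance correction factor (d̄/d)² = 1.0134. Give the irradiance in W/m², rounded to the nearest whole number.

Hour angle H = 15° × (13 − 12) = 15.00°.
cos θ_z = sin φ sin δ + cos φ cos δ cos H = (0.2130)(-0.0976) + (0.9770)(0.9952)(0.9659) = 0.9184.
Top-of-atmosphere irradiance = S₀ (d̄/d)² cos θ_z = 1367 × 1.0134 × 0.9184 = 1272.28 W/m².

1272 W/m²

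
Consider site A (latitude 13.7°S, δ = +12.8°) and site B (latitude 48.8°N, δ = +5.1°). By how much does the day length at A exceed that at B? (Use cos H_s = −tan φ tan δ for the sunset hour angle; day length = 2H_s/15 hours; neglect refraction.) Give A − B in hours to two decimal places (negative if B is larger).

-1.20 h

A: H_s = arccos(−tan -13.7° · tan 12.8°) = 86.83°, so 2H_s/15 = 11.5773 h.
B: H_s = arccos(−tan 48.8° · tan 5.1°) = 95.85°, so 2H_s/15 = 12.7800 h.
A − B = 11.5773 − 12.7800 = -1.2027 h.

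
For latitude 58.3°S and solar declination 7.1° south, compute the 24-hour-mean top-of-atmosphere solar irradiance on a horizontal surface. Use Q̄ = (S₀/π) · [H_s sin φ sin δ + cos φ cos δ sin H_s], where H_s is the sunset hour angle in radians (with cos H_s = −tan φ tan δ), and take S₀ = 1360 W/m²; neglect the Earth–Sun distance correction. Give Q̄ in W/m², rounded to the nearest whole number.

cos H_s = −tan(-58.3°) · tan(-7.1°) = -0.2017, so H_s = arccos(-0.2017) = 101.64°. In radians, H_s = 1.7740.
H_s sin φ sin δ = 1.7740 × -0.8508 × -0.1236 = 0.1866.
cos φ cos δ sin H_s = 0.5255 × 0.9923 × 0.9794 = 0.5107.
Q̄ = (1360/π) × (0.1866 + 0.5107) = 432.90 × 0.6973 = 301.86 W/m².

302 W/m²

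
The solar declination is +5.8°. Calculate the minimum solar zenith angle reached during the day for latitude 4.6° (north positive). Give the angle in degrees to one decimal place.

1.2°

At local solar noon the hour angle is zero, so the zenith angle is |φ − δ| = |4.6° − (5.8°)| = 1.2°.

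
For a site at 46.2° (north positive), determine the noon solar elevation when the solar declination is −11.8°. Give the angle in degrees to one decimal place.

32.0°

At local solar noon the hour angle is zero, so the elevation is 90° − |φ − δ| = 90° − |46.2° − (-11.8°)| = 90° − 58.0° = 32.0°.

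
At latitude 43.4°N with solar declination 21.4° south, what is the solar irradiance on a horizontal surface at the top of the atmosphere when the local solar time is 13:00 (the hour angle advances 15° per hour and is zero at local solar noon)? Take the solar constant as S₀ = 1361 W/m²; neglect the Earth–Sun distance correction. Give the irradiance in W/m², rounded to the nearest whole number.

Hour angle H = 15° × (13 − 12) = 15.00°.
cos θ_z = sin(43.4°) sin(-21.4°) + cos(43.4°) cos(-21.4°) cos(15.00°) = -0.2507 + 0.6534 = 0.4027.
Top-of-atmosphere irradiance = S₀ cos θ_z = 1361 × 0.4027 = 548.07 W/m².

548 W/m²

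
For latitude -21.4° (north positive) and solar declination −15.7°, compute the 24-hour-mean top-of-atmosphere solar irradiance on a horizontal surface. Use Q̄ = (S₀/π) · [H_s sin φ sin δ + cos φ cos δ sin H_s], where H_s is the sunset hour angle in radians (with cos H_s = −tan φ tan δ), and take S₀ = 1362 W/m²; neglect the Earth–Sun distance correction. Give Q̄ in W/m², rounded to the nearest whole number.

458 W/m²

The sunset hour angle satisfies cos H_s = −tan φ tan δ = -0.1102, giving H_s = 96.33°. In radians, H_s = 1.6813.
H_s sin φ sin δ = 1.6813 × -0.3649 × -0.2706 = 0.1660.
cos φ cos δ sin H_s = 0.9311 × 0.9627 × 0.9939 = 0.8909.
Q̄ = (1362/π) × (0.1660 + 0.8909) = 433.54 × 1.0569 = 458.21 W/m².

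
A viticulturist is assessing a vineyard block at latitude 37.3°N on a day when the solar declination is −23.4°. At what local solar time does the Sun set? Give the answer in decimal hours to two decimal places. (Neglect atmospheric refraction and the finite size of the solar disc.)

The sunset hour angle satisfies cos H_s = −tan φ tan δ = 0.3297, giving H_s = 70.75°.
Sunset is at 12 + H_s/15 = 12 + 4.717 = 16.717 h local solar time.

16.72 h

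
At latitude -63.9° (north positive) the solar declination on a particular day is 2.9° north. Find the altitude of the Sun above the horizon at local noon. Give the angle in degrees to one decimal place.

23.2°

At local solar noon the hour angle is zero, so the elevation is 90° − |φ − δ| = 90° − |-63.9° − (2.9°)| = 90° − 66.8° = 23.2°.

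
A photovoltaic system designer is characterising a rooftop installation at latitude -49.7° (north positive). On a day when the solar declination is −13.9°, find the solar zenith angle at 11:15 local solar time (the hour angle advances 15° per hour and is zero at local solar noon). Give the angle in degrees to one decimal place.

37.0°

Hour angle H = 15° × (11.25 − 12) = -11.25°.
With φ = -49.7°, δ = -13.9°, H = -11.25°: sin φ sin δ = 0.1832, cos φ cos δ cos H = 0.6158, so cos θ_z = 0.7990.
θ_z = arccos(0.7990) = 36.97°.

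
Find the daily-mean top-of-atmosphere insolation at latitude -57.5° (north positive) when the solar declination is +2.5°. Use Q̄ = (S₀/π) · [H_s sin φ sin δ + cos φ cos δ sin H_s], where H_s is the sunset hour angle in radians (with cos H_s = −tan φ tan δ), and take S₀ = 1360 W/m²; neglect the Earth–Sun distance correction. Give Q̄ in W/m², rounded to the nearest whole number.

208 W/m²

−tan φ tan δ = −(-1.5697)(0.0437) = 0.0686; H_s = arccos(0.0686) = 86.07°. In radians, H_s = 1.5022.
H_s sin φ sin δ = 1.5022 × -0.8434 × 0.0436 = -0.0552.
cos φ cos δ sin H_s = 0.5373 × 0.9990 × 0.9976 = 0.5355.
Q̄ = (1360/π) × (-0.0552 + 0.5355) = 432.90 × 0.4803 = 207.92 W/m².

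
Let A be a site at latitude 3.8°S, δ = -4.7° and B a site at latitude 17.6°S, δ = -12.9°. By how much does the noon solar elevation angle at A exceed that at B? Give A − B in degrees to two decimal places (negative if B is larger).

+3.80°

A: 90° − |-3.8 − (-4.7)| = 89.10°.
B: 90° − |-17.6 − (-12.9)| = 85.30°.
A − B = 89.10 − 85.30 = 3.80°.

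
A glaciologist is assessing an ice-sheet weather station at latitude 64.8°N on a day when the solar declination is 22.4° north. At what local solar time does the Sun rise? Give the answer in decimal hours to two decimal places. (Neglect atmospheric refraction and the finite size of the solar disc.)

1.92 h

cos H_s = −tan(64.8°) · tan(22.4°) = -0.8759, so H_s = arccos(-0.8759) = 151.15°.
Sunrise is at 12 − H_s/15 = 12 − 10.077 = 1.923 h local solar time.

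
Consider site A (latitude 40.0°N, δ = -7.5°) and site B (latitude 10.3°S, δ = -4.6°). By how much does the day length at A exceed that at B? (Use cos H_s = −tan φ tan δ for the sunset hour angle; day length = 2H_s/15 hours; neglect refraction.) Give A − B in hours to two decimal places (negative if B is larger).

A: H_s = arccos(−tan 40.0° · tan -7.5°) = 83.66°, so 2H_s/15 = 11.1547 h.
B: H_s = arccos(−tan -10.3° · tan -4.6°) = 90.84°, so 2H_s/15 = 12.1120 h.
A − B = 11.1547 − 12.1120 = -0.9573 h.

-0.96 h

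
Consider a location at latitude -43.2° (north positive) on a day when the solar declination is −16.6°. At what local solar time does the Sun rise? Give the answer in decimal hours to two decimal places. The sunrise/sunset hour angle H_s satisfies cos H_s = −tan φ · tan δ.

cos H_s = −tan(-43.2°) · tan(-16.6°) = -0.2799, so H_s = arccos(-0.2799) = 106.25°.
Sunrise is at 12 − H_s/15 = 12 − 7.083 = 4.917 h local solar time.

4.92 h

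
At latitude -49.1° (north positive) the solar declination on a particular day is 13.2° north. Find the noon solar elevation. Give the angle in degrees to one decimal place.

At local solar noon the hour angle is zero, so the elevation is 90° − |φ − δ| = 90° − |-49.1° − (13.2°)| = 90° − 62.3° = 27.7°.

27.7°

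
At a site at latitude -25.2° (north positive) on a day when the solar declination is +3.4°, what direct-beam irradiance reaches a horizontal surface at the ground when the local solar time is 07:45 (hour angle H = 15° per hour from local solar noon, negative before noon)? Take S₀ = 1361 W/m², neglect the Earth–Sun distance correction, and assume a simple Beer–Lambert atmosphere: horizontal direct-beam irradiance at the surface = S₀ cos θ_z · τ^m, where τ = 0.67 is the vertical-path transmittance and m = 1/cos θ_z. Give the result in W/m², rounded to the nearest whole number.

Hour angle H = 15° × (7.75 − 12) = -63.75°.
cos θ_z = sin(-25.2°) sin(3.4°) + cos(-25.2°) cos(3.4°) cos(-63.75°) = -0.0253 + 0.3995 = 0.3742.
Air mass m = 1/cos θ_z = 1/0.3742 = 2.672; τ^m = 0.67^2.672 = 0.3430.
Surface direct beam = 1361 × 0.3742 × 0.3430 = 174.69 W/m².

175 W/m²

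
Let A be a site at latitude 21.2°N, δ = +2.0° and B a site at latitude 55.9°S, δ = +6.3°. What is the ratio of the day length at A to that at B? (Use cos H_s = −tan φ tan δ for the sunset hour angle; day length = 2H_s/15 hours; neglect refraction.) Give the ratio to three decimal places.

A: H_s = arccos(−tan 21.2° · tan 2.0°) = 90.78°, so 2H_s/15 = 12.1040 h.
B: H_s = arccos(−tan -55.9° · tan 6.3°) = 80.62°, so 2H_s/15 = 10.7493 h.
Ratio A/B = 12.1040 / 10.7493 = 1.1260.

1.126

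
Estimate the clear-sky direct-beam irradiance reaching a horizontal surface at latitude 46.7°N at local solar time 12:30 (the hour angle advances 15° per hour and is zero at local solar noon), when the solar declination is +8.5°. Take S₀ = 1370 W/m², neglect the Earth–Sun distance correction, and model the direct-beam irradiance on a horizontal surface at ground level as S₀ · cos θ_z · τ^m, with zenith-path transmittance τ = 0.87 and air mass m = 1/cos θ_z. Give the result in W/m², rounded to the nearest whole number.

894 W/m²

Hour angle H = 15° × (12.5 − 12) = 7.50°.
cos θ_z = sin(46.7°) sin(8.5°) + cos(46.7°) cos(8.5°) cos(7.50°) = 0.1076 + 0.6725 = 0.7801.
Air mass m = 1/cos θ_z = 1/0.7801 = 1.282; τ^m = 0.87^1.282 = 0.8365.
Surface direct beam = 1370 × 0.7801 × 0.8365 = 894.00 W/m².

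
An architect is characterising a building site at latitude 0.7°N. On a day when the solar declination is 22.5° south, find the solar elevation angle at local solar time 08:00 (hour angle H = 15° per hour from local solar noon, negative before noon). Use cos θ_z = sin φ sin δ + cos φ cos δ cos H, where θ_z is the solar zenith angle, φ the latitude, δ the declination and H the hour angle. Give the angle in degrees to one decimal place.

27.2°

Hour angle H = 15° × (8 − 12) = -60.00°.
With φ = 0.7°, δ = -22.5°, H = -60.00°: sin φ sin δ = -0.0047, cos φ cos δ cos H = 0.4619, so cos θ_z = 0.4572.
θ_z = arccos(0.4572) = 62.79°, so the elevation is 90° − 62.79° = 27.21°.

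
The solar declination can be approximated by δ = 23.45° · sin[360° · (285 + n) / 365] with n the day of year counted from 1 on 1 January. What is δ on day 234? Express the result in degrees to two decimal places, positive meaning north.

360 × (285 + 234) / 365 = 511.890°; sin(511.890°) = 0.4712.
δ = 23.45 × 0.4712 = 11.050° ≈ +11.05°.

+11.05°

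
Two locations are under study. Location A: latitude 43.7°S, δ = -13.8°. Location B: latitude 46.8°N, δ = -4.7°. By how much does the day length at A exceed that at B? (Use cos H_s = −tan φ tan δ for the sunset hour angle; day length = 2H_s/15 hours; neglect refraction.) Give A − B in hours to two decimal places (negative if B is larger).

A: H_s = arccos(−tan -43.7° · tan -13.8°) = 103.58°, so 2H_s/15 = 13.8107 h.
B: H_s = arccos(−tan 46.8° · tan -4.7°) = 84.98°, so 2H_s/15 = 11.3307 h.
A − B = 13.8107 − 11.3307 = 2.4800 h.

+2.48 h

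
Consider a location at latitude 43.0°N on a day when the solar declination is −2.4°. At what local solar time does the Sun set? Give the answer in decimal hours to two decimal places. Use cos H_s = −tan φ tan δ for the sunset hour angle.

−tan φ tan δ = −(0.9325)(-0.0419) = 0.0391; H_s = arccos(0.0391) = 87.76°.
Sunset is at 12 + H_s/15 = 12 + 5.851 = 17.851 h local solar time.

17.85 h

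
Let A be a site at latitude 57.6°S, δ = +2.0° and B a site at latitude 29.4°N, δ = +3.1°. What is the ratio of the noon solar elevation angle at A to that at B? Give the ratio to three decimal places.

A: 90° − |-57.6 − (2.0)| = 30.40°.
B: 90° − |29.4 − (3.1)| = 63.70°.
Ratio A/B = 30.4000 / 63.7000 = 0.4772.

0.477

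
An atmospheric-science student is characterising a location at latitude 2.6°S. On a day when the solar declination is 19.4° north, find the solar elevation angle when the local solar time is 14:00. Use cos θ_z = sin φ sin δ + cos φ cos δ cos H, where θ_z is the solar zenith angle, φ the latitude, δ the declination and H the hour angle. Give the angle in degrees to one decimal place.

53.2°

Hour angle H = 15° × (14 − 12) = 30.00°.
With φ = -2.6°, δ = 19.4°, H = 30.00°: sin φ sin δ = -0.0151, cos φ cos δ cos H = 0.8160, so cos θ_z = 0.8009.
θ_z = arccos(0.8009) = 36.78°, so the elevation is 90° − 36.78° = 53.22°.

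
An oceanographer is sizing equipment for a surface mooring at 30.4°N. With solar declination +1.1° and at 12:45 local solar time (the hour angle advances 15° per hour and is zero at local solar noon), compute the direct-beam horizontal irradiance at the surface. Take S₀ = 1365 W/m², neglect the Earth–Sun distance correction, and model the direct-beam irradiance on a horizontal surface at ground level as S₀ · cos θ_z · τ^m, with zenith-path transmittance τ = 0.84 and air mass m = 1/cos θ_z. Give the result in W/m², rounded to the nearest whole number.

952 W/m²

Hour angle H = 15° × (12.75 − 12) = 11.25°.
cos θ_z = sin(30.4°) sin(1.1°) + cos(30.4°) cos(1.1°) cos(11.25°) = 0.0097 + 0.8458 = 0.8555.
Air mass m = 1/cos θ_z = 1/0.8555 = 1.169; τ^m = 0.84^1.169 = 0.8156.
Surface direct beam = 1365 × 0.8555 × 0.8156 = 952.42 W/m².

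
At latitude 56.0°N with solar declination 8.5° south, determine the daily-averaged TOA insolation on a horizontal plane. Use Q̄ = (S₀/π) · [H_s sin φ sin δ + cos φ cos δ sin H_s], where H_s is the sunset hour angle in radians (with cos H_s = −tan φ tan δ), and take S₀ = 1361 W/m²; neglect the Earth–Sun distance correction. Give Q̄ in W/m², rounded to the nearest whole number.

The sunset hour angle satisfies cos H_s = −tan φ tan δ = 0.2216, giving H_s = 77.20°. In radians, H_s = 1.3474.
H_s sin φ sin δ = 1.3474 × 0.8290 × -0.1478 = -0.1651.
cos φ cos δ sin H_s = 0.5592 × 0.9890 × 0.9752 = 0.5393.
Q̄ = (1361/π) × (-0.1651 + 0.5393) = 433.22 × 0.3742 = 162.11 W/m².

162 W/m²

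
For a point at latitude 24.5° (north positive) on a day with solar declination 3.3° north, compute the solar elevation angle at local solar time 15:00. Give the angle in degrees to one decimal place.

Hour angle H = 15° × (15 − 12) = 45.00°.
cos θ_z = sin φ sin δ + cos φ cos δ cos H = (0.4147)(0.0576) + (0.9100)(0.9983)(0.7071) = 0.6663.
θ_z = arccos(0.6663) = 48.22°, so the elevation is 90° − 48.22° = 41.78°.

41.8°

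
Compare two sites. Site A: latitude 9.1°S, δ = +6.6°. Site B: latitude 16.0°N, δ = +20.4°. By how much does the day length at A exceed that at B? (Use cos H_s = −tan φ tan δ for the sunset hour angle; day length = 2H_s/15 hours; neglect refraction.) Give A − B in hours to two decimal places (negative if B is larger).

-0.96 h

A: H_s = arccos(−tan -9.1° · tan 6.6°) = 88.94°, so 2H_s/15 = 11.8587 h.
B: H_s = arccos(−tan 16.0° · tan 20.4°) = 96.12°, so 2H_s/15 = 12.8160 h.
A − B = 11.8587 − 12.8160 = -0.9573 h.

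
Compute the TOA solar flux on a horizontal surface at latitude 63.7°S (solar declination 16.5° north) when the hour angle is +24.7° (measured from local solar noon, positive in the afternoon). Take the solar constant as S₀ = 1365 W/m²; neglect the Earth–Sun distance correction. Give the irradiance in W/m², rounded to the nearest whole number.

cos θ_z = sin φ sin δ + cos φ cos δ cos H = (-0.8965)(0.2840) + (0.4431)(0.9588)(0.9085) = 0.1314.
Top-of-atmosphere irradiance = S₀ cos θ_z = 1365 × 0.1314 = 179.36 W/m².

179 W/m²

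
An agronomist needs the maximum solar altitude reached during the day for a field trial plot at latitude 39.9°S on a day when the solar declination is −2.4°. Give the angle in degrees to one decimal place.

At local solar noon the hour angle is zero, so the elevation is 90° − |φ − δ| = 90° − |-39.9° − (-2.4°)| = 90° − 37.5° = 52.5°.

52.5°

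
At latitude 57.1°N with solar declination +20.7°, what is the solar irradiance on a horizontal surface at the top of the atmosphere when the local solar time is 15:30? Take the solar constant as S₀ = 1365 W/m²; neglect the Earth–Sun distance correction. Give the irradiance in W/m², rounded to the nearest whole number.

827 W/m²

Hour angle H = 15° × (15.5 − 12) = 52.50°.
With φ = 57.1°, δ = 20.7°, H = 52.50°: sin φ sin δ = 0.2968, cos φ cos δ cos H = 0.3093, so cos θ_z = 0.6061.
Top-of-atmosphere irradiance = S₀ cos θ_z = 1365 × 0.6061 = 827.33 W/m².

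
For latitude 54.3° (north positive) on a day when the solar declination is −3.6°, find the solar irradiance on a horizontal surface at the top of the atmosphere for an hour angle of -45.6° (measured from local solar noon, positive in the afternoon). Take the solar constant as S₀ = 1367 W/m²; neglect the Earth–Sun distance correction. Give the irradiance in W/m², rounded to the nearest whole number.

With φ = 54.3°, δ = -3.6°, H = -45.60°: sin φ sin δ = -0.0510, cos φ cos δ cos H = 0.4075, so cos θ_z = 0.3565.
Top-of-atmosphere irradiance = S₀ cos θ_z = 1367 × 0.3565 = 487.34 W/m².

487 W/m²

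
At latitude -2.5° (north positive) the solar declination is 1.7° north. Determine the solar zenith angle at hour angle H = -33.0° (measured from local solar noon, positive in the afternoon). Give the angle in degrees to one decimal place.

33.3°

cos θ_z = sin φ sin δ + cos φ cos δ cos H = (-0.0436)(0.0297) + (0.9990)(0.9996)(0.8387) = 0.8362.
θ_z = arccos(0.8362) = 33.26°.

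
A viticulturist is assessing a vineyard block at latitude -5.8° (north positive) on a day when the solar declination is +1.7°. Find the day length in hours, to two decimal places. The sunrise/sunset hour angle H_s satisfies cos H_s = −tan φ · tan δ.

11.98 hours

−tan φ tan δ = −(-0.1016)(0.0297) = 0.0030; H_s = arccos(0.0030) = 89.83°.
Day length = 2 H_s / 15° h⁻¹ = 179.66° / 15 = 11.977 h.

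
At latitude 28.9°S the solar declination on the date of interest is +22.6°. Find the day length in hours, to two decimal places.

The sunset hour angle satisfies cos H_s = −tan φ tan δ = 0.2298, giving H_s = 76.71°.
Day length = 2 H_s / 15° h⁻¹ = 153.42° / 15 = 10.228 h.

10.23 hours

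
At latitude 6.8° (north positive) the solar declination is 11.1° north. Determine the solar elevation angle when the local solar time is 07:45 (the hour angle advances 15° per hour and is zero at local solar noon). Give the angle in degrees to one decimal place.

27.0°

Hour angle H = 15° × (7.75 − 12) = -63.75°.
cos θ_z = sin(6.8°) sin(11.1°) + cos(6.8°) cos(11.1°) cos(-63.75°) = 0.0228 + 0.4310 = 0.4538.
θ_z = arccos(0.4538) = 63.01°, so the elevation is 90° − 63.01° = 26.99°.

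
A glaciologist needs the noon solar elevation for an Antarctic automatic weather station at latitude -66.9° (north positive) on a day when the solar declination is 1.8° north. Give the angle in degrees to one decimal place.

21.3°

At local solar noon the hour angle is zero, so the elevation is 90° − |φ − δ| = 90° − |-66.9° − (1.8°)| = 90° − 68.7° = 21.3°.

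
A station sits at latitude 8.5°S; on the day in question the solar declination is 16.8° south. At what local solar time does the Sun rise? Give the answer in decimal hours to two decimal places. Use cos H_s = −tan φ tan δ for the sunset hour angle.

5.83 h

The sunset hour angle satisfies cos H_s = −tan φ tan δ = -0.0451, giving H_s = 92.58°.
Sunrise is at 12 − H_s/15 = 12 − 6.172 = 5.828 h local solar time.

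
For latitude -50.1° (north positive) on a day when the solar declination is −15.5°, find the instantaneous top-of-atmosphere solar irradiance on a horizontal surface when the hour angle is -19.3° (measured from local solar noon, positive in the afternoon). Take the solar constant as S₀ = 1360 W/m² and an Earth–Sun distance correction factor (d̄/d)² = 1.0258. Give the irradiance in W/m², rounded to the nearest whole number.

1100 W/m²

cos θ_z = sin(-50.1°) sin(-15.5°) + cos(-50.1°) cos(-15.5°) cos(-19.30°) = 0.2050 + 0.5834 = 0.7884.
Top-of-atmosphere irradiance = S₀ (d̄/d)² cos θ_z = 1360 × 1.0258 × 0.7884 = 1099.89 W/m².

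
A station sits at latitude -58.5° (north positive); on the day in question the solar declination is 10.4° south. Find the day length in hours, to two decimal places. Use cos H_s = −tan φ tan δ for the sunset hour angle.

−tan φ tan δ = −(-1.6319)(-0.1835) = -0.2995; H_s = arccos(-0.2995) = 107.43°.
Day length = 2 H_s / 15° h⁻¹ = 214.86° / 15 = 14.324 h.

14.32 hours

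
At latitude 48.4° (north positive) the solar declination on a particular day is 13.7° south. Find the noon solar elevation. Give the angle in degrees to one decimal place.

27.9°

At local solar noon the hour angle is zero, so the elevation is 90° − |φ − δ| = 90° − |48.4° − (-13.7°)| = 90° − 62.1° = 27.9°.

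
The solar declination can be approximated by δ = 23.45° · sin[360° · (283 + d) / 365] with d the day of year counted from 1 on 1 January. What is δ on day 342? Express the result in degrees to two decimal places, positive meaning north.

360 × (283 + 342) / 365 = 616.438°; sin(616.438°) = -0.9721.
δ = 23.45 × -0.9721 = -22.796° ≈ -22.80°.

-22.80°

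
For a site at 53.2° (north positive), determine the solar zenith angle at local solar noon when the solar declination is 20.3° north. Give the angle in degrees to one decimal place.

32.9°

At local solar noon the hour angle is zero, so the zenith angle is |φ − δ| = |53.2° − (20.3°)| = 32.9°.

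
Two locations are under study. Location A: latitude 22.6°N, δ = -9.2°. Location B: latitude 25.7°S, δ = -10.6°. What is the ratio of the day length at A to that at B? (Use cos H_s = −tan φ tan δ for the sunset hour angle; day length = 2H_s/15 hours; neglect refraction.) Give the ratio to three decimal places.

A: H_s = arccos(−tan 22.6° · tan -9.2°) = 86.13°, so 2H_s/15 = 11.4840 h.
B: H_s = arccos(−tan -25.7° · tan -10.6°) = 95.17°, so 2H_s/15 = 12.6893 h.
Ratio A/B = 11.4840 / 12.6893 = 0.9050.

0.905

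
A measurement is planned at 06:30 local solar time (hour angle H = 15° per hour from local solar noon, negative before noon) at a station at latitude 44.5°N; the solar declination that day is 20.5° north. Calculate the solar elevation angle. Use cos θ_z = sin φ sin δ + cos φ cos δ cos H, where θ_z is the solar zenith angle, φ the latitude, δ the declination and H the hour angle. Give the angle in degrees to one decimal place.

Hour angle H = 15° × (6.5 − 12) = -82.50°.
cos θ_z = sin φ sin δ + cos φ cos δ cos H = (0.7009)(0.3502) + (0.7133)(0.9367)(0.1305) = 0.3326.
θ_z = arccos(0.3326) = 70.57°, so the elevation is 90° − 70.57° = 19.43°.

19.4°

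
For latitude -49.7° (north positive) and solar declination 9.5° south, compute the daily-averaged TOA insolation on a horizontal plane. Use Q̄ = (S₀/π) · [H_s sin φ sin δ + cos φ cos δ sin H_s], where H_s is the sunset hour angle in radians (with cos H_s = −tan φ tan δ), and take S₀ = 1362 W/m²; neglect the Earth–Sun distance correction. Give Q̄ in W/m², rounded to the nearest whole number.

The sunset hour angle satisfies cos H_s = −tan φ tan δ = -0.1973, giving H_s = 101.38°. In radians, H_s = 1.7694.
H_s sin φ sin δ = 1.7694 × -0.7627 × -0.1650 = 0.2227.
cos φ cos δ sin H_s = 0.6468 × 0.9863 × 0.9803 = 0.6254.
Q̄ = (1362/π) × (0.2227 + 0.6254) = 433.54 × 0.8481 = 367.69 W/m².

368 W/m²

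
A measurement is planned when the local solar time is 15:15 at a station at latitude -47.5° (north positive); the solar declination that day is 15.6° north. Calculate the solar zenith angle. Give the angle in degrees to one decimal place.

76.7°

Hour angle H = 15° × (15.25 − 12) = 48.75°.
cos θ_z = sin(-47.5°) sin(15.6°) + cos(-47.5°) cos(15.6°) cos(48.75°) = -0.1983 + 0.4290 = 0.2307.
θ_z = arccos(0.2307) = 76.66°.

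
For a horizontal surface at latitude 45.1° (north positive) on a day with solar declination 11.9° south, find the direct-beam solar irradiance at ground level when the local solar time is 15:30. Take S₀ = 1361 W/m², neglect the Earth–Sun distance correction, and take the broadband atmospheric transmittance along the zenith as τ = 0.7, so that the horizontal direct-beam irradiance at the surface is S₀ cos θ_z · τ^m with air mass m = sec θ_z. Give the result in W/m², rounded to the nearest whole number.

Hour angle H = 15° × (15.5 − 12) = 52.50°.
cos θ_z = sin(45.1°) sin(-11.9°) + cos(45.1°) cos(-11.9°) cos(52.50°) = -0.1461 + 0.4205 = 0.2744.
Air mass m = 1/cos θ_z = 1/0.2744 = 3.644; τ^m = 0.7^3.644 = 0.2726.
Surface direct beam = 1361 × 0.2744 × 0.2726 = 101.80 W/m².

102 W/m²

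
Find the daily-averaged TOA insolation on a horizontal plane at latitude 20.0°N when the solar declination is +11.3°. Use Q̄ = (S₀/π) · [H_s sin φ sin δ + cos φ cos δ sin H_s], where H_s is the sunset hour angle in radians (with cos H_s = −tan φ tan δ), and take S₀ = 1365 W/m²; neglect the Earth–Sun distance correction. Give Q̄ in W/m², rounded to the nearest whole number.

447 W/m²

The sunset hour angle satisfies cos H_s = −tan φ tan δ = -0.0727, giving H_s = 94.17°. In radians, H_s = 1.6436.
H_s sin φ sin δ = 1.6436 × 0.3420 × 0.1959 = 0.1101.
cos φ cos δ sin H_s = 0.9397 × 0.9806 × 0.9974 = 0.9191.
Q̄ = (1365/π) × (0.1101 + 0.9191) = 434.49 × 1.0292 = 447.18 W/m².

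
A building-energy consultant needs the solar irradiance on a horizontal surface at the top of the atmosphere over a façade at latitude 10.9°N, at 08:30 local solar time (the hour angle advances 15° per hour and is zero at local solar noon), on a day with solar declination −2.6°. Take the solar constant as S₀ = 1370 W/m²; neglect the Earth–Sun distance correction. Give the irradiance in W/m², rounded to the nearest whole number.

806 W/m²

Hour angle H = 15° × (8.5 − 12) = -52.50°.
With φ = 10.9°, δ = -2.6°, H = -52.50°: sin φ sin δ = -0.0086, cos φ cos δ cos H = 0.5972, so cos θ_z = 0.5886.
Top-of-atmosphere irradiance = S₀ cos θ_z = 1370 × 0.5886 = 806.38 W/m².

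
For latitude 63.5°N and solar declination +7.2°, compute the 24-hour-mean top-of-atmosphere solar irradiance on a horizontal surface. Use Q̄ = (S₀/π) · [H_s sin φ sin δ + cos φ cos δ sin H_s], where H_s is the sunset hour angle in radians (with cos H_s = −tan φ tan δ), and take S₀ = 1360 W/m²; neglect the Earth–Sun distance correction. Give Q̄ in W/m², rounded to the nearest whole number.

−tan φ tan δ = −(2.0057)(0.1263) = -0.2533; H_s = arccos(-0.2533) = 104.67°. In radians, H_s = 1.8268.
H_s sin φ sin δ = 1.8268 × 0.8949 × 0.1253 = 0.2048.
cos φ cos δ sin H_s = 0.4462 × 0.9921 × 0.9674 = 0.4282.
Q̄ = (1360/π) × (0.2048 + 0.4282) = 432.90 × 0.6330 = 274.03 W/m².

274 W/m²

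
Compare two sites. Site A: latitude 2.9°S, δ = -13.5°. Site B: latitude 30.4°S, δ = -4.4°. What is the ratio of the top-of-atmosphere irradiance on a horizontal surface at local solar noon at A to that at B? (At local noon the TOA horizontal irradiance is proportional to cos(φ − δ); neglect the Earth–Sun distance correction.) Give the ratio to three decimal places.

A: cos θ_z = cos(-2.9° − (-13.5°)) = 0.9829.
B: cos θ_z = cos(-30.4° − (-4.4°)) = 0.8988.
Ratio A/B = 0.9829 / 0.8988 = 1.0936.

1.094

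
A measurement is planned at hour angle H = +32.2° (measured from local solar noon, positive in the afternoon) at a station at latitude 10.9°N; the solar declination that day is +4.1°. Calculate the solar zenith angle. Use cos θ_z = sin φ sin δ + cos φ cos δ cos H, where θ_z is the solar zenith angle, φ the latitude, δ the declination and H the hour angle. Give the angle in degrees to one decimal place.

With φ = 10.9°, δ = 4.1°, H = 32.20°: sin φ sin δ = 0.0135, cos φ cos δ cos H = 0.8288, so cos θ_z = 0.8423.
θ_z = arccos(0.8423) = 32.62°.

32.6°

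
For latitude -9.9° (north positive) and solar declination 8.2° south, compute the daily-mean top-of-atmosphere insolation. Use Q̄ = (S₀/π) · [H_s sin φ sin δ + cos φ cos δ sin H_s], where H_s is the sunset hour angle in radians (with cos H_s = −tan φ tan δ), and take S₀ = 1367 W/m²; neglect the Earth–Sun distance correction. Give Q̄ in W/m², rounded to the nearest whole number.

441 W/m²

−tan φ tan δ = −(-0.1745)(-0.1441) = -0.0251; H_s = arccos(-0.0251) = 91.44°. In radians, H_s = 1.5959.
H_s sin φ sin δ = 1.5959 × -0.1719 × -0.1426 = 0.0391.
cos φ cos δ sin H_s = 0.9851 × 0.9898 × 0.9997 = 0.9748.
Q̄ = (1367/π) × (0.0391 + 0.9748) = 435.13 × 1.0139 = 441.18 W/m².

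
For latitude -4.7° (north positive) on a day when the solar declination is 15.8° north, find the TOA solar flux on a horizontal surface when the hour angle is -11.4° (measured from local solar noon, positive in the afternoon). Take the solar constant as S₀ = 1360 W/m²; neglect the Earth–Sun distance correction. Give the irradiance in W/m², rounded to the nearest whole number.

With φ = -4.7°, δ = 15.8°, H = -11.40°: sin φ sin δ = -0.0223, cos φ cos δ cos H = 0.9401, so cos θ_z = 0.9178.
Top-of-atmosphere irradiance = S₀ cos θ_z = 1360 × 0.9178 = 1248.21 W/m².

1248 W/m²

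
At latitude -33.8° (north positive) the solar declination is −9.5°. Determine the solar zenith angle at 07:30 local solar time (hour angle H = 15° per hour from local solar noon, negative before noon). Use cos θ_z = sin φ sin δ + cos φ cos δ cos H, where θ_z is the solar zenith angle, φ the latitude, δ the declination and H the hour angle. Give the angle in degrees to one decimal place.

Hour angle H = 15° × (7.5 − 12) = -67.50°.
cos θ_z = sin(-33.8°) sin(-9.5°) + cos(-33.8°) cos(-9.5°) cos(-67.50°) = 0.0918 + 0.3136 = 0.4054.
θ_z = arccos(0.4054) = 66.08°.

66.1°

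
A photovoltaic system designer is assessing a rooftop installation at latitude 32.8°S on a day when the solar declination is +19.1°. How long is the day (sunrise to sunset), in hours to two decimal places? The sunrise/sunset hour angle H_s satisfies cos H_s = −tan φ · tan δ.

The sunset hour angle satisfies cos H_s = −tan φ tan δ = 0.2232, giving H_s = 77.10°.
Day length = 2 H_s / 15° h⁻¹ = 154.20° / 15 = 10.280 h.

10.28 hours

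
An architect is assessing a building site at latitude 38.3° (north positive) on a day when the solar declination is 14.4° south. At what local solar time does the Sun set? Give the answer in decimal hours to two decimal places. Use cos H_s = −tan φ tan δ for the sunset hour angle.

The sunset hour angle satisfies cos H_s = −tan φ tan δ = 0.2028, giving H_s = 78.30°.
Sunset is at 12 + H_s/15 = 12 + 5.220 = 17.220 h local solar time.

17.22 h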